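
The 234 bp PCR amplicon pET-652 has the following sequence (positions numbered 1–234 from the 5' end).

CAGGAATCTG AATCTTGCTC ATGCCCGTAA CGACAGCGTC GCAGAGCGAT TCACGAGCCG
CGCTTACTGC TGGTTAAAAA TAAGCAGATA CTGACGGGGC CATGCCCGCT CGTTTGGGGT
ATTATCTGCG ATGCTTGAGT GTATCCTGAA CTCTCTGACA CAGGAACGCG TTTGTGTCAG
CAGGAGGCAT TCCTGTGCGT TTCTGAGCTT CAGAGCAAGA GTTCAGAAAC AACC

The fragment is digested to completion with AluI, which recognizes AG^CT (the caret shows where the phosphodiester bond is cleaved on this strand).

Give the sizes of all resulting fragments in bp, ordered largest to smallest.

The AluI site (AGCT) starts at position 206.
AluI cuts after base 2 of each site, so after position 207.
Linear molecule, 1 cut → 2 fragments:
  1–207 → 207 bp
  208–234 → 27 bp
Sorted largest to smallest: 207, 27 bp.

207, 27 bp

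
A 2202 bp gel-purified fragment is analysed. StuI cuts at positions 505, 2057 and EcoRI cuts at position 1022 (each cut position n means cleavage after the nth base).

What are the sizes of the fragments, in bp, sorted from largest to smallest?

1035, 517, 505, 145 bp

Combined cut positions (sorted): 505, 1022, 2057.
Linear molecule, 3 cuts → 4 fragments:
  505 − 0 = 505 bp
  1022 − 505 = 517 bp
  2057 − 1022 = 1035 bp
  2202 − 2057 = 145 bp
Sorted largest to smallest: 1035, 517, 505, 145 bp.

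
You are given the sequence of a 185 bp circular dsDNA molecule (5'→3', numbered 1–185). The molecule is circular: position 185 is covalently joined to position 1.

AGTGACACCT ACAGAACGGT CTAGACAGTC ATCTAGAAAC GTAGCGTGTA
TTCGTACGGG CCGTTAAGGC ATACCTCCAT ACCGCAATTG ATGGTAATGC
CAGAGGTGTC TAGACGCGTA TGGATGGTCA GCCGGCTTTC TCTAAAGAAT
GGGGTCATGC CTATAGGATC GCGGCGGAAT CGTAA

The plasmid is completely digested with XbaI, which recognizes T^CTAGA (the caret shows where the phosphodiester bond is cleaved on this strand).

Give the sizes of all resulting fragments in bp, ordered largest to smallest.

96, 77, 12 bp

XbaI sites (TCTAGA) start at positions 20, 32, 109.
XbaI cuts after the first base of each site, so after positions 20, 32, 109.
Circular molecule, 3 cuts → 3 fragments:
  21–32 → 12 bp
  33–109 → 77 bp
  110–185 then 1–20 → 76 + 20 = 96 bp
Sorted largest to smallest: 96, 77, 12 bp.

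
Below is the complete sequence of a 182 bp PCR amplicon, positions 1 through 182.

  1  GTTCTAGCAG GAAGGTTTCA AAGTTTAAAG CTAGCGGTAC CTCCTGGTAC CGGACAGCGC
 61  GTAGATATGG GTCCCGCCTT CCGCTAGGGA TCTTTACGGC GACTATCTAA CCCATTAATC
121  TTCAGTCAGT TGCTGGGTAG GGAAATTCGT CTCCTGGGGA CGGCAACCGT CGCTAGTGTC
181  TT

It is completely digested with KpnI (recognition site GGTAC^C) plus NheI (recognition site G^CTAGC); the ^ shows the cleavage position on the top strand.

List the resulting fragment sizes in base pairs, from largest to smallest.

132, 30, 10, 10 bp

KpnI sites (GGTACC) start at positions 36, 46.
KpnI cuts after base 5 of each site (before the last base), so after positions 40, 50.
The NheI site (GCTAGC) starts at position 30.
NheI cuts after the first base of each site, so after position 30.
Combined cut positions: 30, 40, 50.
Linear molecule, 3 cuts → 4 fragments:
  1–30 → 30 bp
  31–40 → 10 bp
  41–50 → 10 bp
  51–182 → 132 bp
Sorted largest to smallest: 132, 30, 10, 10 bp.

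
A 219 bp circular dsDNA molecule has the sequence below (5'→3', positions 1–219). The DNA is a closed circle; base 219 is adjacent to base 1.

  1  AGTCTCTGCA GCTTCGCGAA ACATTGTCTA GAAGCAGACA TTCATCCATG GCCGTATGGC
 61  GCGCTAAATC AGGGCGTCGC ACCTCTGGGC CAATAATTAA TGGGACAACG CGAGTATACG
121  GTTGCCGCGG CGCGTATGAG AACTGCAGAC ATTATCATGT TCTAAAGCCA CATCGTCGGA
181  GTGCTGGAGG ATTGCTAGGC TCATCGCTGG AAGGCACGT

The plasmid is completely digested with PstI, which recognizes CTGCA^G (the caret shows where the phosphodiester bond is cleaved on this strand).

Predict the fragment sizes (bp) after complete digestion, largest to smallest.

137, 82 bp

PstI sites (CTGCAG) start at positions 6, 143.
PstI cuts after base 5 of each site (before the last base), so after positions 10, 147.
Circular molecule, 2 cuts → 2 fragments:
  11–147 → 137 bp
  148–219 then 1–10 → 72 + 10 = 82 bp
Sorted largest to smallest: 137, 82 bp.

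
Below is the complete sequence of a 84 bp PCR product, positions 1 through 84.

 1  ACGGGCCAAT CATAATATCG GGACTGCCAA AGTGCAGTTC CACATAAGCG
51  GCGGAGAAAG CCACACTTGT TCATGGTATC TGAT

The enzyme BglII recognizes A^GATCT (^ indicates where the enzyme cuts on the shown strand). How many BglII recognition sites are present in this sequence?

0

No occurrence of AGATCT is present in the sequence.
BglII does not cut: 0 sites.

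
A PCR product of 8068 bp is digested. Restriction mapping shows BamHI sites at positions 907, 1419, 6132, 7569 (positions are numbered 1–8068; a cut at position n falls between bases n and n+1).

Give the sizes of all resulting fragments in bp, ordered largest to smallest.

4713, 1437, 907, 512, 499 bp

Linear molecule, 4 cuts → 5 fragments:
  907 − 0 = 907 bp
  1419 − 907 = 512 bp
  6132 − 1419 = 4713 bp
  7569 − 6132 = 1437 bp
  8068 − 7569 = 499 bp
Sorted largest to smallest: 4713, 1437, 907, 512, 499 bp.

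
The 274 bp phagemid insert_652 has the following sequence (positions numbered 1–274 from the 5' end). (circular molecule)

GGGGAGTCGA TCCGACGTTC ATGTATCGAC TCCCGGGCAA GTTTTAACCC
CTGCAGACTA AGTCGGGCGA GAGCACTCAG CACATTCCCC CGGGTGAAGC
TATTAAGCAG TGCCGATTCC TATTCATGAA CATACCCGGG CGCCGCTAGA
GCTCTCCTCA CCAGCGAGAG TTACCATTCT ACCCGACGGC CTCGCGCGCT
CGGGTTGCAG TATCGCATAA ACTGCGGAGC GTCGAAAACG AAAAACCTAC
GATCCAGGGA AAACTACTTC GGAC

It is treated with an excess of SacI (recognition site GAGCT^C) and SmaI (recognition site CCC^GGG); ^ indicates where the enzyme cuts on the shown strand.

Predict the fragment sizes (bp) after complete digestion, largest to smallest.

The SacI site (GAGCTC) starts at position 149.
SacI cuts after base 5 of each site (before the last base), so after position 153.
SmaI sites (CCCGGG) start at positions 32, 89, 135.
SmaI cuts after base 3 of each site, so after positions 34, 91, 137.
Combined cut positions: 34, 91, 137, 153.
Circular molecule, 4 cuts → 4 fragments:
  35–91 → 57 bp
  92–137 → 46 bp
  138–153 → 16 bp
  154–274 then 1–34 → 121 + 34 = 155 bp
Sorted largest to smallest: 155, 57, 46, 16 bp.

155, 57, 46, 16 bp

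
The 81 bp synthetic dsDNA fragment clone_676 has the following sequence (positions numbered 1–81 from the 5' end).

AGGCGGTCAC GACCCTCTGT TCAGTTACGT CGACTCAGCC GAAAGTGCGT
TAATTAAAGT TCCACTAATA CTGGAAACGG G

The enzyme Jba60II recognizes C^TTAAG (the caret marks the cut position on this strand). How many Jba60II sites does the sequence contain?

No occurrence of CTTAAG is present in the sequence.
Jba60II does not cut: 0 sites.

0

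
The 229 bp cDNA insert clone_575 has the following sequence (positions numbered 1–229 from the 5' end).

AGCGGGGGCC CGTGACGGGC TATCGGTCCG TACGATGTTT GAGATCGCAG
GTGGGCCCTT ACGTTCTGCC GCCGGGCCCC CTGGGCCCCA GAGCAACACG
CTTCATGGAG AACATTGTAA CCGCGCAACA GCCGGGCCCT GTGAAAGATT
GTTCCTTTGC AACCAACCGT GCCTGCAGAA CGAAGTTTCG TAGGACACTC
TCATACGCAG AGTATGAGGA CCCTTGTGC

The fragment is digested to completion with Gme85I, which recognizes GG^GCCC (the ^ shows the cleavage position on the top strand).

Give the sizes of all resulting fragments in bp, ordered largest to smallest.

94, 51, 47, 21, 9, 7 bp

Gme85I sites (GGGCCC) start at positions 6, 53, 74, 83, 134.
Gme85I cuts after base 2 of each site, so after positions 7, 54, 75, 84, 135.
Linear molecule, 5 cuts → 6 fragments:
  1–7 → 7 bp
  8–54 → 47 bp
  55–75 → 21 bp
  76–84 → 9 bp
  85–135 → 51 bp
  136–229 → 94 bp
Sorted largest to smallest: 94, 51, 47, 21, 9, 7 bp.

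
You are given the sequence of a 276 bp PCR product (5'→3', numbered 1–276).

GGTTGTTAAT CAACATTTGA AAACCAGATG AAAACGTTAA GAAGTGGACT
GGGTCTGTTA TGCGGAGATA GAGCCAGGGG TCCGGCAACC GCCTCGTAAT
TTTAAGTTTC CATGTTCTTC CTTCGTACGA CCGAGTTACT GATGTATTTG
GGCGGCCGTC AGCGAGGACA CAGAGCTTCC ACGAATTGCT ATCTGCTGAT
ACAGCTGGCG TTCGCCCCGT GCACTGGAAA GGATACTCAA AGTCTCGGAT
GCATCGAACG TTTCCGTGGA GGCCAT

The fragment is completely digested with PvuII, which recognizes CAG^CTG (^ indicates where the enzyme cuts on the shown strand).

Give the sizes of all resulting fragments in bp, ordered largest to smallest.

The PvuII site (CAGCTG) starts at position 202.
PvuII cuts after base 3 of each site, so after position 204.
Linear molecule, 1 cut → 2 fragments:
  1–204 → 204 bp
  205–276 → 72 bp
Sorted largest to smallest: 204, 72 bp.

204, 72 bp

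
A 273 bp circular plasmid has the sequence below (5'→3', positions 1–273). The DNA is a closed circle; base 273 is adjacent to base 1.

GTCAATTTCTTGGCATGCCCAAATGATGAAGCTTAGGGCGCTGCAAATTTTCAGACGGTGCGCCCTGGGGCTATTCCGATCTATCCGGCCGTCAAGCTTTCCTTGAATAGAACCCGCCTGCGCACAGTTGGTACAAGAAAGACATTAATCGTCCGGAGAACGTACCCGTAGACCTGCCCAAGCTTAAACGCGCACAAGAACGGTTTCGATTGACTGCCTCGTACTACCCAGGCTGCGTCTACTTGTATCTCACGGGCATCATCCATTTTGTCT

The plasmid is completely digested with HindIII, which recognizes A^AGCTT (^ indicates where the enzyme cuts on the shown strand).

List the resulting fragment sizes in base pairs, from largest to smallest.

HindIII sites (AAGCTT) start at positions 29, 94, 180.
HindIII cuts after the first base of each site, so after positions 29, 94, 180.
Circular molecule, 3 cuts → 3 fragments:
  30–94 → 65 bp
  95–180 → 86 bp
  181–273 then 1–29 → 93 + 29 = 122 bp
Sorted largest to smallest: 122, 86, 65 bp.

122, 86, 65 bp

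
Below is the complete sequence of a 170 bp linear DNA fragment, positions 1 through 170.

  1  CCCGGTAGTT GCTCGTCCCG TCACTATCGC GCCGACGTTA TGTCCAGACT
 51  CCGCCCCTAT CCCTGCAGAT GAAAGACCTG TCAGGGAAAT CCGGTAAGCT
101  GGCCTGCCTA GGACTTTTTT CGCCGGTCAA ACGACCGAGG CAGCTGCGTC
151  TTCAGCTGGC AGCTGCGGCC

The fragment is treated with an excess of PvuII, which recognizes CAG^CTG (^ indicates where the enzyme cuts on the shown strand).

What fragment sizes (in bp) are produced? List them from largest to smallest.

143, 12, 8, 7 bp

PvuII sites (CAGCTG) start at positions 141, 153, 160.
PvuII cuts after base 3 of each site, so after positions 143, 155, 162.
Linear molecule, 3 cuts → 4 fragments:
  1–143 → 143 bp
  144–155 → 12 bp
  156–162 → 7 bp
  163–170 → 8 bp
Sorted largest to smallest: 143, 12, 8, 7 bp.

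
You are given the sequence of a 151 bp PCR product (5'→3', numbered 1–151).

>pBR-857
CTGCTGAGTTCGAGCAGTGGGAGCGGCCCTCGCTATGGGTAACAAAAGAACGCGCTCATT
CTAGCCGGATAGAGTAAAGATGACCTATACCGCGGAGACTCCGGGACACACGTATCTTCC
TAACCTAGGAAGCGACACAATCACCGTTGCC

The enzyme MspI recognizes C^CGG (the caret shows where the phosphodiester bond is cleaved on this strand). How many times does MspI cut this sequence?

CCGG occurs starting at positions 65, 101.
MspI cuts at 2 sites.

2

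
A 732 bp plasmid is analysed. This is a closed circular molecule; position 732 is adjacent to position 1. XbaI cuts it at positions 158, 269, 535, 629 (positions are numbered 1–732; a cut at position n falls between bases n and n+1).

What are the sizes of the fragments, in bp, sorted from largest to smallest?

Circular molecule, 4 cuts → 4 fragments:
  269 − 158 = 111 bp
  535 − 269 = 266 bp
  629 − 535 = 94 bp
  wrap: 732 − 629 + 158 = 261 bp
Sorted largest to smallest: 266, 261, 111, 94 bp.

266, 261, 111, 94 bp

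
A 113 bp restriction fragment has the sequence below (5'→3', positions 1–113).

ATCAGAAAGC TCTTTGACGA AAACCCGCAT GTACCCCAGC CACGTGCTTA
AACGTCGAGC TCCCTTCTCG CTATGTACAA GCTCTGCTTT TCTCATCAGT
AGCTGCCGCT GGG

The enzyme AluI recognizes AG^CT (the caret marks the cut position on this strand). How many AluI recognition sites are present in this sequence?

AGCT occurs starting at positions 8, 58, 80, 101.
AluI cuts at 4 sites.

4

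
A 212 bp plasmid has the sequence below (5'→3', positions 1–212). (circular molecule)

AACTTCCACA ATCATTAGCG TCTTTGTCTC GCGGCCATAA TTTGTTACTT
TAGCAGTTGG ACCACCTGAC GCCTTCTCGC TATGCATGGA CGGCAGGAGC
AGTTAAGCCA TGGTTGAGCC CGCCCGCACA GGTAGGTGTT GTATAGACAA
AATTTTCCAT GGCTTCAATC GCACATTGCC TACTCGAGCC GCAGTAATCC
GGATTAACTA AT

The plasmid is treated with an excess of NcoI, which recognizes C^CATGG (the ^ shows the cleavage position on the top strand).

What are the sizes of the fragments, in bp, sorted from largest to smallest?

163, 49 bp

NcoI sites (CCATGG) start at positions 108, 157.
NcoI cuts after the first base of each site, so after positions 108, 157.
Circular molecule, 2 cuts → 2 fragments:
  109–157 → 49 bp
  158–212 then 1–108 → 55 + 108 = 163 bp
Sorted largest to smallest: 163, 49 bp.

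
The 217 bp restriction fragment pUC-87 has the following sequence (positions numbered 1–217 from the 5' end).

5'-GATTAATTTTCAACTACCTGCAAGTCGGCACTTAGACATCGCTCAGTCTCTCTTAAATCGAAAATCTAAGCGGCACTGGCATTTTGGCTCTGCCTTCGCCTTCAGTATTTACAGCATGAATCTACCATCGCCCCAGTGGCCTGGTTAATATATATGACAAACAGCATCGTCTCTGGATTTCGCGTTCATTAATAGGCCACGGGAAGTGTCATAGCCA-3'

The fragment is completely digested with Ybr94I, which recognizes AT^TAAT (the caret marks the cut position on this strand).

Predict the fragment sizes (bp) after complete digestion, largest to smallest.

186, 28, 3 bp

Ybr94I sites (ATTAAT) start at positions 2, 188.
Ybr94I cuts after base 2 of each site, so after positions 3, 189.
Linear molecule, 2 cuts → 3 fragments:
  1–3 → 3 bp
  4–189 → 186 bp
  190–217 → 28 bp
Sorted largest to smallest: 186, 28, 3 bp.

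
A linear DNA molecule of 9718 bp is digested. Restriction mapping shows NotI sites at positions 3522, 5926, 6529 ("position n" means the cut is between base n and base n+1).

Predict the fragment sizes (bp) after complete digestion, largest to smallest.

3522, 3189, 2404, 603 bp

Linear molecule, 3 cuts → 4 fragments:
  3522 − 0 = 3522 bp
  5926 − 3522 = 2404 bp
  6529 − 5926 = 603 bp
  9718 − 6529 = 3189 bp
Sorted largest to smallest: 3522, 3189, 2404, 603 bp.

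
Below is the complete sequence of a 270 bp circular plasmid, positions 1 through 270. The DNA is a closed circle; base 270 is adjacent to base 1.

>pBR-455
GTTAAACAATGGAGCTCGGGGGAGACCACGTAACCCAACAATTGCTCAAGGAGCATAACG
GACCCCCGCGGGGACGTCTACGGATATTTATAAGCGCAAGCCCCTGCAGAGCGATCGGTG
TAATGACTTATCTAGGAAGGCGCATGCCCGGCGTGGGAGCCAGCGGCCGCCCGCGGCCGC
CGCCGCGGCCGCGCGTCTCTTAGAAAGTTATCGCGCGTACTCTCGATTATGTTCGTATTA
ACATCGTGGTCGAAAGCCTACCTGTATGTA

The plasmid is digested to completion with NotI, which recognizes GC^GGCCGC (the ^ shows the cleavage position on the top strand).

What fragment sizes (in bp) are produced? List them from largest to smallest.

248, 12, 10 bp

NotI sites (GCGGCCGC) start at positions 163, 173, 185.
NotI cuts after base 2 of each site, so after positions 164, 174, 186.
Circular molecule, 3 cuts → 3 fragments:
  165–174 → 10 bp
  175–186 → 12 bp
  187–270 then 1–164 → 84 + 164 = 248 bp
Sorted largest to smallest: 248, 12, 10 bp.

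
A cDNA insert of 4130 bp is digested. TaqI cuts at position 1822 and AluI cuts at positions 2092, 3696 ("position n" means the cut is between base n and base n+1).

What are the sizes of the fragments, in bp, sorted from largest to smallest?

Combined cut positions (sorted): 1822, 2092, 3696.
Linear molecule, 3 cuts → 4 fragments:
  1822 − 0 = 1822 bp
  2092 − 1822 = 270 bp
  3696 − 2092 = 1604 bp
  4130 − 3696 = 434 bp
Sorted largest to smallest: 1822, 1604, 434, 270 bp.

1822, 1604, 434, 270 bp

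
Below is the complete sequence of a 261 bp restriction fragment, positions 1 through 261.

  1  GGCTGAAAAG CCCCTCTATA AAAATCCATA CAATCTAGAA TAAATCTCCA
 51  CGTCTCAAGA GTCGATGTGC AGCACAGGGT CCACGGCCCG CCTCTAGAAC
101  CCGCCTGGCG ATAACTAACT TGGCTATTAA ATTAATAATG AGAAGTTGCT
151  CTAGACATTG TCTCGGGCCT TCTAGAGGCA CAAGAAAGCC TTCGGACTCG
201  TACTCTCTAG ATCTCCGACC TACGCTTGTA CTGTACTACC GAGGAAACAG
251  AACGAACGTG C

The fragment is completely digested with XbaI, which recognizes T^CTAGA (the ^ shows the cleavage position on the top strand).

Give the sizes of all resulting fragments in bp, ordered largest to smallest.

59, 57, 55, 35, 34, 21 bp

XbaI sites (TCTAGA) start at positions 34, 93, 150, 171, 206.
XbaI cuts after the first base of each site, so after positions 34, 93, 150, 171, 206.
Linear molecule, 5 cuts → 6 fragments:
  1–34 → 34 bp
  35–93 → 59 bp
  94–150 → 57 bp
  151–171 → 21 bp
  172–206 → 35 bp
  207–261 → 55 bp
Sorted largest to smallest: 59, 57, 55, 35, 34, 21 bp.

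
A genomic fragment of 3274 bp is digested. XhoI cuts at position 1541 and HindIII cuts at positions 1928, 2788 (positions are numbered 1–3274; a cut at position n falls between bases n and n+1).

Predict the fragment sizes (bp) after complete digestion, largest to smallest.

Combined cut positions (sorted): 1541, 1928, 2788.
Linear molecule, 3 cuts → 4 fragments:
  1541 − 0 = 1541 bp
  1928 − 1541 = 387 bp
  2788 − 1928 = 860 bp
  3274 − 2788 = 486 bp
Sorted largest to smallest: 1541, 860, 486, 387 bp.

1541, 860, 486, 387 bp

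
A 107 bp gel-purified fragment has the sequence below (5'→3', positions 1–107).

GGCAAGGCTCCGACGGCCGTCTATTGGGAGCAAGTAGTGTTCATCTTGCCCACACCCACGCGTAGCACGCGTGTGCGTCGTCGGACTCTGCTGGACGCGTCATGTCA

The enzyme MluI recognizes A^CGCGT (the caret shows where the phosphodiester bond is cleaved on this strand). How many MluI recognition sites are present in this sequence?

ACGCGT occurs starting at positions 58, 67, 95.
MluI cuts at 3 sites.

3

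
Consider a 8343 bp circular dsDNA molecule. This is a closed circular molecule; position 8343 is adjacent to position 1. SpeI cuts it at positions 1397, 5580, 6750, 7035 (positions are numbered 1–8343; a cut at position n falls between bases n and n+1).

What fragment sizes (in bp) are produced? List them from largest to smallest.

Circular molecule, 4 cuts → 4 fragments:
  5580 − 1397 = 4183 bp
  6750 − 5580 = 1170 bp
  7035 − 6750 = 285 bp
  wrap: 8343 − 7035 + 1397 = 2705 bp
Sorted largest to smallest: 4183, 2705, 1170, 285 bp.

4183, 2705, 1170, 285 bp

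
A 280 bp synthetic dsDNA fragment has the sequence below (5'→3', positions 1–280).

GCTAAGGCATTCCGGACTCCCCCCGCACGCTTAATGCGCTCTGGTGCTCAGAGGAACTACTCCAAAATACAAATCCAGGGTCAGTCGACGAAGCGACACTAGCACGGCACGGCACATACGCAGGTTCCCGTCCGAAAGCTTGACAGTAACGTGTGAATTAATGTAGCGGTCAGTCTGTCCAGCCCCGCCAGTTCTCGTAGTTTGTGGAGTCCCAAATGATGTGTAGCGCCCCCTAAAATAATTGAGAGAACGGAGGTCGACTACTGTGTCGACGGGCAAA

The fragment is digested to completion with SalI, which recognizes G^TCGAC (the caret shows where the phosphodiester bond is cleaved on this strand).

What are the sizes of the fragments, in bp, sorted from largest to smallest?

SalI sites (GTCGAC) start at positions 84, 256, 268.
SalI cuts after the first base of each site, so after positions 84, 256, 268.
Linear molecule, 3 cuts → 4 fragments:
  1–84 → 84 bp
  85–256 → 172 bp
  257–268 → 12 bp
  269–280 → 12 bp
Sorted largest to smallest: 172, 84, 12, 12 bp.

172, 84, 12, 12 bp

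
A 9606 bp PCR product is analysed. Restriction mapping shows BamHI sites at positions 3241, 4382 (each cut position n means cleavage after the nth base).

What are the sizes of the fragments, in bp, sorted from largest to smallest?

5224, 3241, 1141 bp

Linear molecule, 2 cuts → 3 fragments:
  3241 − 0 = 3241 bp
  4382 − 3241 = 1141 bp
  9606 − 4382 = 5224 bp
Sorted largest to smallest: 5224, 3241, 1141 bp.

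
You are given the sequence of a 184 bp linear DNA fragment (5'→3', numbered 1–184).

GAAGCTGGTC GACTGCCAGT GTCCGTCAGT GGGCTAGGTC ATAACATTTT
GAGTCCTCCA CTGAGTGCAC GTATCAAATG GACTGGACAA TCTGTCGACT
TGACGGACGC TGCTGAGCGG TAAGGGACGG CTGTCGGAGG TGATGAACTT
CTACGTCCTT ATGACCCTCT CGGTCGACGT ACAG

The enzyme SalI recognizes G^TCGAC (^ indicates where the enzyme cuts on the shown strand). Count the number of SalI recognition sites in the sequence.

GTCGAC occurs starting at positions 8, 94, 173.
SalI cuts at 3 sites.

3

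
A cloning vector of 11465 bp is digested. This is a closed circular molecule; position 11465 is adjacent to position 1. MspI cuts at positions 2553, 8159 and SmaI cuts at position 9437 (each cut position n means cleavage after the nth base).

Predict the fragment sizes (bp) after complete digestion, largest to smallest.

5606, 4581, 1278 bp

Combined cut positions (sorted): 2553, 8159, 9437.
Circular molecule, 3 cuts → 3 fragments:
  8159 − 2553 = 5606 bp
  9437 − 8159 = 1278 bp
  wrap: 11465 − 9437 + 2553 = 4581 bp
Sorted largest to smallest: 5606, 4581, 1278 bp.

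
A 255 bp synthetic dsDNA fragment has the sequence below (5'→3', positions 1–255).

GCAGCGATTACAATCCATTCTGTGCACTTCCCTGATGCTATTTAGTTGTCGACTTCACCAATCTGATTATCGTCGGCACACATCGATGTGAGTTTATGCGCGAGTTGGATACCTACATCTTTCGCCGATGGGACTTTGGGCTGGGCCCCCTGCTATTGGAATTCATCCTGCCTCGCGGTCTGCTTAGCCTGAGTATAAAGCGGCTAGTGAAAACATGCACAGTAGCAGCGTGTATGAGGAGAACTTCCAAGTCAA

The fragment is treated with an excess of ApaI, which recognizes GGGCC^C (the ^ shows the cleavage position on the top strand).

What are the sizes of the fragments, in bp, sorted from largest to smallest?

147, 108 bp

The ApaI site (GGGCCC) starts at position 143.
ApaI cuts after base 5 of each site (before the last base), so after position 147.
Linear molecule, 1 cut → 2 fragments:
  1–147 → 147 bp
  148–255 → 108 bp
Sorted largest to smallest: 147, 108 bp.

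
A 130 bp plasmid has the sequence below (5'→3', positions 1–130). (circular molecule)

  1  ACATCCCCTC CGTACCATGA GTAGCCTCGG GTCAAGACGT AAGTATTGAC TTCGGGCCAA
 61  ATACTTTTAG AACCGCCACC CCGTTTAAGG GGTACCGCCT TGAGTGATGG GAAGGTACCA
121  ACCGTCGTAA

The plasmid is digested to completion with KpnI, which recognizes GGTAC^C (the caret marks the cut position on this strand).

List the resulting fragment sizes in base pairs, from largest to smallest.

107, 23 bp

KpnI sites (GGTACC) start at positions 91, 114.
KpnI cuts after base 5 of each site (before the last base), so after positions 95, 118.
Circular molecule, 2 cuts → 2 fragments:
  96–118 → 23 bp
  119–130 then 1–95 → 12 + 95 = 107 bp
Sorted largest to smallest: 107, 23 bp.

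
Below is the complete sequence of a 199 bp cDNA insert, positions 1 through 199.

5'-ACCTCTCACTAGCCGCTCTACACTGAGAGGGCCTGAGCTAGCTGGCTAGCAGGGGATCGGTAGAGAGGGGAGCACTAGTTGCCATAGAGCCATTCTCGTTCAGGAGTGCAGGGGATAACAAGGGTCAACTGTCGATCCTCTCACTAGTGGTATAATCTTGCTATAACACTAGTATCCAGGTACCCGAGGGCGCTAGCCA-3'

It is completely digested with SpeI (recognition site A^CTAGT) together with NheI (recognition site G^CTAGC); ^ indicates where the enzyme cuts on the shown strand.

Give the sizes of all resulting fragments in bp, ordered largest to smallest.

69, 37, 29, 25, 24, 8, 7 bp

SpeI sites (ACTAGT) start at positions 74, 143, 168.
SpeI cuts after the first base of each site, so after positions 74, 143, 168.
NheI sites (GCTAGC) start at positions 37, 45, 192.
NheI cuts after the first base of each site, so after positions 37, 45, 192.
Combined cut positions: 37, 45, 74, 143, 168, 192.
Linear molecule, 6 cuts → 7 fragments:
  1–37 → 37 bp
  38–45 → 8 bp
  46–74 → 29 bp
  75–143 → 69 bp
  144–168 → 25 bp
  169–192 → 24 bp
  193–199 → 7 bp
Sorted largest to smallest: 69, 37, 29, 25, 24, 8, 7 bp.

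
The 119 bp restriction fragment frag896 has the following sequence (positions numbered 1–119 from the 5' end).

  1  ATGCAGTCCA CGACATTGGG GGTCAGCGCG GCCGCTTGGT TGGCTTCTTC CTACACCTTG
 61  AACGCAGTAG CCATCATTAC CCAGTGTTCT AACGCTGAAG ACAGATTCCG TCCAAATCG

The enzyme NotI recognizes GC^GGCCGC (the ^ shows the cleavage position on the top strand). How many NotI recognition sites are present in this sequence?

GCGGCCGC occurs starting at position 28.
NotI cuts at 1 site.

1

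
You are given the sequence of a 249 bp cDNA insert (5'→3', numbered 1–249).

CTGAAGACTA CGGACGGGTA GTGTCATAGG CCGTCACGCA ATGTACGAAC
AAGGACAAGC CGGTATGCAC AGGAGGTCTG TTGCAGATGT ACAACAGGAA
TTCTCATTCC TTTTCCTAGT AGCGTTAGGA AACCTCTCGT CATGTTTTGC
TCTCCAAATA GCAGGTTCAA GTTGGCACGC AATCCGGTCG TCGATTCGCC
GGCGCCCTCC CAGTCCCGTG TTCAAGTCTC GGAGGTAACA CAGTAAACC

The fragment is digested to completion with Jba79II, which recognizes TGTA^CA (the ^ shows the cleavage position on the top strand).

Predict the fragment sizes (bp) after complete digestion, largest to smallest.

158, 91 bp

The Jba79II site (TGTACA) starts at position 88.
Jba79II cuts after base 4 of each site, so after position 91.
Linear molecule, 1 cut → 2 fragments:
  1–91 → 91 bp
  92–249 → 158 bp
Sorted largest to smallest: 158, 91 bp.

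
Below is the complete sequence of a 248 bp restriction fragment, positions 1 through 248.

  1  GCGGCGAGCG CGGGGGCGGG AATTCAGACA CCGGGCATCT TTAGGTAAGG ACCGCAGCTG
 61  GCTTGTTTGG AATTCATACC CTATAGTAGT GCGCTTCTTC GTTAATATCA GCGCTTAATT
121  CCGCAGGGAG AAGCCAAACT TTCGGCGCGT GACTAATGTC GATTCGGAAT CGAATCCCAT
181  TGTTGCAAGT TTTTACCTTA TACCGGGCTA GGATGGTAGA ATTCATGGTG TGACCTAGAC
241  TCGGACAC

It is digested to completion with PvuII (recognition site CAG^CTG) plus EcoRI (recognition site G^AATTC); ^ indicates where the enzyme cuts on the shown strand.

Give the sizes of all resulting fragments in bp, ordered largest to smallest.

149, 37, 29, 20, 13 bp

The PvuII site (CAGCTG) starts at position 55.
PvuII cuts after base 3 of each site, so after position 57.
EcoRI sites (GAATTC) start at positions 20, 70, 219.
EcoRI cuts after the first base of each site, so after positions 20, 70, 219.
Combined cut positions: 20, 57, 70, 219.
Linear molecule, 4 cuts → 5 fragments:
  1–20 → 20 bp
  21–57 → 37 bp
  58–70 → 13 bp
  71–219 → 149 bp
  220–248 → 29 bp
Sorted largest to smallest: 149, 37, 29, 20, 13 bp.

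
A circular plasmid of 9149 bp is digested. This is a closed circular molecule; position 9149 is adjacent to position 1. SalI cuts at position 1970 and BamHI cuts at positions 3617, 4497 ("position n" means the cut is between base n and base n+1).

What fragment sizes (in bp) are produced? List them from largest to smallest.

Combined cut positions (sorted): 1970, 3617, 4497.
Circular molecule, 3 cuts → 3 fragments:
  3617 − 1970 = 1647 bp
  4497 − 3617 = 880 bp
  wrap: 9149 − 4497 + 1970 = 6622 bp
Sorted largest to smallest: 6622, 1647, 880 bp.

6622, 1647, 880 bp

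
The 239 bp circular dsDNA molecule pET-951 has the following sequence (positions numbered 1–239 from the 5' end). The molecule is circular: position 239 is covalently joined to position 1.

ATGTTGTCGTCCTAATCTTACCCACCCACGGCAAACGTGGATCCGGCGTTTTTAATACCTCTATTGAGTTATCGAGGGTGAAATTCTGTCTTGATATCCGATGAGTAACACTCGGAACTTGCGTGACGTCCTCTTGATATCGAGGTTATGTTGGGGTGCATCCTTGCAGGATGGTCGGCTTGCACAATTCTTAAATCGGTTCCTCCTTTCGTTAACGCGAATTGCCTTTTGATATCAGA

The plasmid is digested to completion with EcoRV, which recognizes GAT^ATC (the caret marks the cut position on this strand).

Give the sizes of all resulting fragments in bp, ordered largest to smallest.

101, 95, 43 bp

EcoRV sites (GATATC) start at positions 93, 136, 231.
EcoRV cuts after base 3 of each site, so after positions 95, 138, 233.
Circular molecule, 3 cuts → 3 fragments:
  96–138 → 43 bp
  139–233 → 95 bp
  234–239 then 1–95 → 6 + 95 = 101 bp
Sorted largest to smallest: 101, 95, 43 bp.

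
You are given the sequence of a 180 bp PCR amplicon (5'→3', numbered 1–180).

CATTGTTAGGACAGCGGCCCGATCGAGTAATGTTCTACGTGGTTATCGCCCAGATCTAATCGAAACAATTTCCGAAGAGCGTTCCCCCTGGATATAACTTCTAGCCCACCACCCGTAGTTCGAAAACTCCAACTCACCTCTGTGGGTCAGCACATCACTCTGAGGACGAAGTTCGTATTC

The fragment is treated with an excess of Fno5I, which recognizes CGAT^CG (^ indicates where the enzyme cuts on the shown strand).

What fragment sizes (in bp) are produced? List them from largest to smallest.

The Fno5I site (CGATCG) starts at position 20.
Fno5I cuts after base 4 of each site, so after position 23.
Linear molecule, 1 cut → 2 fragments:
  1–23 → 23 bp
  24–180 → 157 bp
Sorted largest to smallest: 157, 23 bp.

157, 23 bp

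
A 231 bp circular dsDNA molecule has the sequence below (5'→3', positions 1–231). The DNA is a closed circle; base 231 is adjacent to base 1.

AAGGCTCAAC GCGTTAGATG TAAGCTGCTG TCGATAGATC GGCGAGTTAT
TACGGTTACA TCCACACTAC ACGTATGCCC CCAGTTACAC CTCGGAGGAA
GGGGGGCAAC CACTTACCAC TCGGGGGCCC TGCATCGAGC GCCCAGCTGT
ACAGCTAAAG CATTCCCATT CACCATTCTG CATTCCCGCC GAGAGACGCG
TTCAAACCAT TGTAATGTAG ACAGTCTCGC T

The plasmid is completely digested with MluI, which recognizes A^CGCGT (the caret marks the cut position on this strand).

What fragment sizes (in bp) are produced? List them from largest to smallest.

187, 44 bp

MluI sites (ACGCGT) start at positions 9, 196.
MluI cuts after the first base of each site, so after positions 9, 196.
Circular molecule, 2 cuts → 2 fragments:
  10–196 → 187 bp
  197–231 then 1–9 → 35 + 9 = 44 bp
Sorted largest to smallest: 187, 44 bp.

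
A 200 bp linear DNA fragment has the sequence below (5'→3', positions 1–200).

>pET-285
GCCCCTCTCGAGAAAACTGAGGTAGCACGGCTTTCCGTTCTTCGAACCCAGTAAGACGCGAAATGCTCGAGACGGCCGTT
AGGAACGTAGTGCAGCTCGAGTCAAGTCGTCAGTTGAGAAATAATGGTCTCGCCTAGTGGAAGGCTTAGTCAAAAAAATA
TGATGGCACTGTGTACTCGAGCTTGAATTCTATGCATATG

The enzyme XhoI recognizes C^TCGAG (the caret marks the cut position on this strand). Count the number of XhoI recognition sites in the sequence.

4

CTCGAG occurs starting at positions 7, 66, 96, 176.
XhoI cuts at 4 sites.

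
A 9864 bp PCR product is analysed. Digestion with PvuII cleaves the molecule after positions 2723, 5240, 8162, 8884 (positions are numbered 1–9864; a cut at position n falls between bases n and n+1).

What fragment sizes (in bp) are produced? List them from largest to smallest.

Linear molecule, 4 cuts → 5 fragments:
  2723 − 0 = 2723 bp
  5240 − 2723 = 2517 bp
  8162 − 5240 = 2922 bp
  8884 − 8162 = 722 bp
  9864 − 8884 = 980 bp
Sorted largest to smallest: 2922, 2723, 2517, 980, 722 bp.

2922, 2723, 2517, 980, 722 bp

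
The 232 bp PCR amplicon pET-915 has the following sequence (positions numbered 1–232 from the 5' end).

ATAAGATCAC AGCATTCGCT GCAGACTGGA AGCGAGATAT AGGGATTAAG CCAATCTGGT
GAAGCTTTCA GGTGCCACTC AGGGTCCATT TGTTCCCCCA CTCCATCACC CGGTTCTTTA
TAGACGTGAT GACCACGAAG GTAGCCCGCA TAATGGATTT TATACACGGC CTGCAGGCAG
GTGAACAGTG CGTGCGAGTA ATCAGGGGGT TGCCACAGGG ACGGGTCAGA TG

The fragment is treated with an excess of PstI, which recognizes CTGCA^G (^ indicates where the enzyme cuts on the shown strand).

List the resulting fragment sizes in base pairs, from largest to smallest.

PstI sites (CTGCAG) start at positions 19, 171.
PstI cuts after base 5 of each site (before the last base), so after positions 23, 175.
Linear molecule, 2 cuts → 3 fragments:
  1–23 → 23 bp
  24–175 → 152 bp
  176–232 → 57 bp
Sorted largest to smallest: 152, 57, 23 bp.

152, 57, 23 bp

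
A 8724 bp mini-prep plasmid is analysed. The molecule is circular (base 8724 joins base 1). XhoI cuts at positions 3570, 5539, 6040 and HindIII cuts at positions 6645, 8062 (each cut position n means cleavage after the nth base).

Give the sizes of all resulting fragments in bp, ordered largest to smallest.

Combined cut positions (sorted): 3570, 5539, 6040, 6645, 8062.
Circular molecule, 5 cuts → 5 fragments:
  5539 − 3570 = 1969 bp
  6040 − 5539 = 501 bp
  6645 − 6040 = 605 bp
  8062 − 6645 = 1417 bp
  wrap: 8724 − 8062 + 3570 = 4232 bp
Sorted largest to smallest: 4232, 1969, 1417, 605, 501 bp.

4232, 1969, 1417, 605, 501 bp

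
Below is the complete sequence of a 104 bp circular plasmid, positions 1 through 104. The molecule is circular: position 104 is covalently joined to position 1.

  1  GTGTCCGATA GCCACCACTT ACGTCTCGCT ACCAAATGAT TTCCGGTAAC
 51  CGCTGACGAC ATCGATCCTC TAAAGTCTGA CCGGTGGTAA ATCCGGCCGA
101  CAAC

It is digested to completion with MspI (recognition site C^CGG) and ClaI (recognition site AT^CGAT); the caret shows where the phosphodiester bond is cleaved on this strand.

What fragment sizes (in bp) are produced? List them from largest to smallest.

MspI sites (CCGG) start at positions 43, 81, 93.
MspI cuts after the first base of each site, so after positions 43, 81, 93.
The ClaI site (ATCGAT) starts at position 61.
ClaI cuts after base 2 of each site, so after position 62.
Combined cut positions: 43, 62, 81, 93.
Circular molecule, 4 cuts → 4 fragments:
  44–62 → 19 bp
  63–81 → 19 bp
  82–93 → 12 bp
  94–104 then 1–43 → 11 + 43 = 54 bp
Sorted largest to smallest: 54, 19, 19, 12 bp.

54, 19, 19, 12 bp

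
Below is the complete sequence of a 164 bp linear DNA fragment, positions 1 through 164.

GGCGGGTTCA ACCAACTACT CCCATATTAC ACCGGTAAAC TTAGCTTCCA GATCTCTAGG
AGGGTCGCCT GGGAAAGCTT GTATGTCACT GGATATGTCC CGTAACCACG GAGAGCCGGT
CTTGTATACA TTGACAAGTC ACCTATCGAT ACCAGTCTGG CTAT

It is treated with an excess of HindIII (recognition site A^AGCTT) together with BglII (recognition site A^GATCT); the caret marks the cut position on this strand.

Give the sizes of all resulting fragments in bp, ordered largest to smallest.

The HindIII site (AAGCTT) starts at position 75.
HindIII cuts after the first base of each site, so after position 75.
The BglII site (AGATCT) starts at position 50.
BglII cuts after the first base of each site, so after position 50.
Combined cut positions: 50, 75.
Linear molecule, 2 cuts → 3 fragments:
  1–50 → 50 bp
  51–75 → 25 bp
  76–164 → 89 bp
Sorted largest to smallest: 89, 50, 25 bp.

89, 50, 25 bp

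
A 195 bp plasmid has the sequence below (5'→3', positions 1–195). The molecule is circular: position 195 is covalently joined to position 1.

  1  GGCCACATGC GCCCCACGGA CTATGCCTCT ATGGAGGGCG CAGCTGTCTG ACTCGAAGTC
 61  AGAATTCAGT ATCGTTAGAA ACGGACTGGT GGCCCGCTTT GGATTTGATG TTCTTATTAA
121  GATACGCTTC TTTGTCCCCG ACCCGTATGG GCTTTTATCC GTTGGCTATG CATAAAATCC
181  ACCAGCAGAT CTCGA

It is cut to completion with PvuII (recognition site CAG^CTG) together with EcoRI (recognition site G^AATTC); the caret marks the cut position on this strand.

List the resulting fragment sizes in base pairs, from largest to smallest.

The PvuII site (CAGCTG) starts at position 41.
PvuII cuts after base 3 of each site, so after position 43.
The EcoRI site (GAATTC) starts at position 62.
EcoRI cuts after the first base of each site, so after position 62.
Combined cut positions: 43, 62.
Circular molecule, 2 cuts → 2 fragments:
  44–62 → 19 bp
  63–195 then 1–43 → 133 + 43 = 176 bp
Sorted largest to smallest: 176, 19 bp.

176, 19 bp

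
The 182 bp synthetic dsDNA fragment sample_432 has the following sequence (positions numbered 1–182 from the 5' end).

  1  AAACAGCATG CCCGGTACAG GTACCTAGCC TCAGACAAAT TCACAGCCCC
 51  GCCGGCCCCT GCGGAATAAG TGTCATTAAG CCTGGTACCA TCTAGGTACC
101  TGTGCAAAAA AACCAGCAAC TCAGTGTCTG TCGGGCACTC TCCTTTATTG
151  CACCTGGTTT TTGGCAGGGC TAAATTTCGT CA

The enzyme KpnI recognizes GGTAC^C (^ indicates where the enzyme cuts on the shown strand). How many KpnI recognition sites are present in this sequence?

GGTACC occurs starting at positions 20, 84, 95.
KpnI cuts at 3 sites.

3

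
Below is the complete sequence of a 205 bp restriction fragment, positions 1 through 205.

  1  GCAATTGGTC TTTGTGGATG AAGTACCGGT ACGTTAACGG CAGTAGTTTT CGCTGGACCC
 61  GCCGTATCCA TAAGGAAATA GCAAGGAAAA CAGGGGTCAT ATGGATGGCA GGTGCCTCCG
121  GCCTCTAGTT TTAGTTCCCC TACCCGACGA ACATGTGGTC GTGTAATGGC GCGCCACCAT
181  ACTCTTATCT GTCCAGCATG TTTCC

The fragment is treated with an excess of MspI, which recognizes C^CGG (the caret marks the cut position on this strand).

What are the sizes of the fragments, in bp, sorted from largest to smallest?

MspI sites (CCGG) start at positions 26, 118.
MspI cuts after the first base of each site, so after positions 26, 118.
Linear molecule, 2 cuts → 3 fragments:
  1–26 → 26 bp
  27–118 → 92 bp
  119–205 → 87 bp
Sorted largest to smallest: 92, 87, 26 bp.

92, 87, 26 bp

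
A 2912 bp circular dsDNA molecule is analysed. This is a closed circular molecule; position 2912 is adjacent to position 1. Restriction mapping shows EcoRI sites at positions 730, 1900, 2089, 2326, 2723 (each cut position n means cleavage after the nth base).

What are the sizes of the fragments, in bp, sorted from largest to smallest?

Circular molecule, 5 cuts → 5 fragments:
  1900 − 730 = 1170 bp
  2089 − 1900 = 189 bp
  2326 − 2089 = 237 bp
  2723 − 2326 = 397 bp
  wrap: 2912 − 2723 + 730 = 919 bp
Sorted largest to smallest: 1170, 919, 397, 237, 189 bp.

1170, 919, 397, 237, 189 bp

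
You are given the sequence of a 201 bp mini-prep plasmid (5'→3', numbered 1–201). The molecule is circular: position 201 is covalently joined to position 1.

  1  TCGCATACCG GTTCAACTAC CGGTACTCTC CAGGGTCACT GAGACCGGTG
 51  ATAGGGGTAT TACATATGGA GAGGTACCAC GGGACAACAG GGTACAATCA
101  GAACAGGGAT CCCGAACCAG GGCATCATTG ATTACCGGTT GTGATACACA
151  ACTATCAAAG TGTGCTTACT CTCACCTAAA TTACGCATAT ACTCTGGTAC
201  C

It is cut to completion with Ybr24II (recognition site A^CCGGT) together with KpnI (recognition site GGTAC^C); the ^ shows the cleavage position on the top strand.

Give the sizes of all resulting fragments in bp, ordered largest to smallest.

Ybr24II sites (ACCGGT) start at positions 7, 19, 44, 134.
Ybr24II cuts after the first base of each site, so after positions 7, 19, 44, 134.
KpnI sites (GGTACC) start at positions 73, 196.
KpnI cuts after base 5 of each site (before the last base), so after positions 77, 200.
Combined cut positions: 7, 19, 44, 77, 134, 200.
Circular molecule, 6 cuts → 6 fragments:
  8–19 → 12 bp
  20–44 → 25 bp
  45–77 → 33 bp
  78–134 → 57 bp
  135–200 → 66 bp
  201–201 then 1–7 → 1 + 7 = 8 bp
Sorted largest to smallest: 66, 57, 33, 25, 12, 8 bp.

66, 57, 33, 25, 12, 8 bp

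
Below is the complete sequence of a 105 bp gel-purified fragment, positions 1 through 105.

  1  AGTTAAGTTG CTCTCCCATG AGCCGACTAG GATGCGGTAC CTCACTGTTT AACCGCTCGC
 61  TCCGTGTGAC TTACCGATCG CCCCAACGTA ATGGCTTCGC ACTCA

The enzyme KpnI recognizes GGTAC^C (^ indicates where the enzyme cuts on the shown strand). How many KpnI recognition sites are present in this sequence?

GGTACC occurs starting at position 36.
KpnI cuts at 1 site.

1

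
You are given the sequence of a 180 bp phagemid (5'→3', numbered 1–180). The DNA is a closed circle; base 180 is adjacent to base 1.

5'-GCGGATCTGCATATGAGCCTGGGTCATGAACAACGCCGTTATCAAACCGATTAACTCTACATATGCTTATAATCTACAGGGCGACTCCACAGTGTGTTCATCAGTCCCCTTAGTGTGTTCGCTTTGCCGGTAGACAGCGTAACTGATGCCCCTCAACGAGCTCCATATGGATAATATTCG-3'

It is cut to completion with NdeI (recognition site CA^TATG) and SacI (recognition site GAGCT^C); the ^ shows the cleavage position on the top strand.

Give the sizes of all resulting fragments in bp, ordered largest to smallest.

101, 50, 26, 3 bp

NdeI sites (CATATG) start at positions 10, 60, 164.
NdeI cuts after base 2 of each site, so after positions 11, 61, 165.
The SacI site (GAGCTC) starts at position 158.
SacI cuts after base 5 of each site (before the last base), so after position 162.
Combined cut positions: 11, 61, 162, 165.
Circular molecule, 4 cuts → 4 fragments:
  12–61 → 50 bp
  62–162 → 101 bp
  163–165 → 3 bp
  166–180 then 1–11 → 15 + 11 = 26 bp
Sorted largest to smallest: 101, 50, 26, 3 bp.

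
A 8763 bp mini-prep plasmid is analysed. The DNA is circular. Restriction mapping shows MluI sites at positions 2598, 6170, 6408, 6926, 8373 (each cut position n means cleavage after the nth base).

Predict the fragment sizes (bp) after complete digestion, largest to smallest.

3572, 2988, 1447, 518, 238 bp

Circular molecule, 5 cuts → 5 fragments:
  6170 − 2598 = 3572 bp
  6408 − 6170 = 238 bp
  6926 − 6408 = 518 bp
  8373 − 6926 = 1447 bp
  wrap: 8763 − 8373 + 2598 = 2988 bp
Sorted largest to smallest: 3572, 2988, 1447, 518, 238 bp.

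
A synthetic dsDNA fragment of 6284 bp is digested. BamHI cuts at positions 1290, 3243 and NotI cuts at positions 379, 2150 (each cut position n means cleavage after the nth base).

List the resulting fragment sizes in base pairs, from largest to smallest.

3041, 1093, 911, 860, 379 bp

Combined cut positions (sorted): 379, 1290, 2150, 3243.
Linear molecule, 4 cuts → 5 fragments:
  379 − 0 = 379 bp
  1290 − 379 = 911 bp
  2150 − 1290 = 860 bp
  3243 − 2150 = 1093 bp
  6284 − 3243 = 3041 bp
Sorted largest to smallest: 3041, 1093, 911, 860, 379 bp.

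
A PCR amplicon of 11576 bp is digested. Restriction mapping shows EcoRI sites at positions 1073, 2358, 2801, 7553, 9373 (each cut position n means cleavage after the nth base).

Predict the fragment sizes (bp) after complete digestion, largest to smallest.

4752, 2203, 1820, 1285, 1073, 443 bp

Linear molecule, 5 cuts → 6 fragments:
  1073 − 0 = 1073 bp
  2358 − 1073 = 1285 bp
  2801 − 2358 = 443 bp
  7553 − 2801 = 4752 bp
  9373 − 7553 = 1820 bp
  11576 − 9373 = 2203 bp
Sorted largest to smallest: 4752, 2203, 1820, 1285, 1073, 443 bp.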